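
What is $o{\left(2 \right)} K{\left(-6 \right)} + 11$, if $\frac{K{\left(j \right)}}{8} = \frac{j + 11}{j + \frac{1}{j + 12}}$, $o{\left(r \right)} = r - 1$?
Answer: $\frac{29}{7} \approx 4.1429$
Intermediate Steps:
$o{\left(r \right)} = -1 + r$ ($o{\left(r \right)} = r - 1 = -1 + r$)
$K{\left(j \right)} = \frac{8 \left(11 + j\right)}{j + \frac{1}{12 + j}}$ ($K{\left(j \right)} = 8 \frac{j + 11}{j + \frac{1}{j + 12}} = 8 \frac{11 + j}{j + \frac{1}{12 + j}} = \frac{8 \left(11 + j\right)}{j + \frac{1}{12 + j}}$)
$o{\left(2 \right)} K{\left(-6 \right)} + 11 = \left(-1 + 2\right) \frac{8 \left(132 + \left(-6\right)^{2} + 23 \left(-6\right)\right)}{1 + \left(-6\right)^{2} + 12 \left(-6\right)} + 11 = 1 \frac{8 \left(132 + 36 - 138\right)}{1 + 36 - 72} + 11 = 1 \cdot 8 \frac{1}{-35} \cdot 30 + 11 = 1 \cdot 8 \left(- \frac{1}{35}\right) 30 + 11 = 1 \left(- \frac{48}{7}\right) + 11 = - \frac{48}{7} + 11 = \frac{29}{7}$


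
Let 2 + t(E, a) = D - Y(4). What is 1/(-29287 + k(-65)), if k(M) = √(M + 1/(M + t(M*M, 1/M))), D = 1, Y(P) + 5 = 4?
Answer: -1903655/55752348211 - I*√274690/55752348211 ≈ -3.4145e-5 - 9.4007e-9*I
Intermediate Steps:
Y(P) = -1 (Y(P) = -5 + 4 = -1)
t(E, a) = 0 (t(E, a) = -2 + (1 - 1*(-1)) = -2 + (1 + 1) = -2 + 2 = 0)
k(M) = √(M + 1/M) (k(M) = √(M + 1/(M + 0)) = √(M + 1/M))
1/(-29287 + k(-65)) = 1/(-29287 + √(-65 + 1/(-65))) = 1/(-29287 + √(-65 - 1/65)) = 1/(-29287 + √(-4226/65)) = 1/(-29287 + I*√274690/65)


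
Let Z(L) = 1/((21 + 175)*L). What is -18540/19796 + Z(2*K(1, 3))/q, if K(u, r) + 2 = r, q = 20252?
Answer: -750944059/801817184 ≈ -0.93655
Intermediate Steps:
K(u, r) = -2 + r
Z(L) = 1/(196*L)
-18540/19796 + Z(2*K(1, 3))/q = -18540/19796 + (1/(196*((2*(-2 + 3)))))/20252 = -18540*1/19796 + (1/(196*((2*1))))*(1/20252) = -4635/4949 + ((1/196)/2)*(1/20252) = -4635/4949 + ((1/196)*(½))*(1/20252) = -4635/4949 + (1/392)*(1/20252) = -4635/4949 + 1/7938784 = -750944059/801817184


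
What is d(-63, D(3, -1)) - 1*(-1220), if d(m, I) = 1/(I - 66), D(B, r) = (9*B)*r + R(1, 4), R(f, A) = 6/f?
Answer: 106139/87 ≈ 1220.0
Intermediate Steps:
D(B, r) = 6 + 9*B*r (D(B, r) = (9*B)*r + 6/1 = 9*B*r + 6*1 = 9*B*r + 6 = 6 + 9*B*r)
d(m, I) = 1/(-66 + I)
d(-63, D(3, -1)) - 1*(-1220) = 1/(-66 + (6 + 9*3*(-1))) - 1*(-1220) = 1/(-66 + (6 - 27)) + 1220 = 1/(-66 - 21) + 1220 = 1/(-87) + 1220 = -1/87 + 1220 = 106139/87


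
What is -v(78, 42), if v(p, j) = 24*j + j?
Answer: -1050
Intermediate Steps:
v(p, j) = 25*j
-v(78, 42) = -25*42 = -1*1050 = -1050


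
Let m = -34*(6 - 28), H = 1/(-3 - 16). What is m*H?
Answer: -748/19 ≈ -39.368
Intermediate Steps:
H = -1/19 (H = 1/(-19) = -1/19 ≈ -0.052632)
m = 748 (m = -34*(-22) = 748)
m*H = 748*(-1/19) = -748/19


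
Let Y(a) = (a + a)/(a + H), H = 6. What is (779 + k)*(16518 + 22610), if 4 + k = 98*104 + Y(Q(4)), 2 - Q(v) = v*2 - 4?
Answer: 429077648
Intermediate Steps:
Q(v) = 6 - 2*v (Q(v) = 2 - (v*2 - 4) = 2 - (2*v - 4) = 2 - (-4 + 2*v) = 2 + (4 - 2*v) = 6 - 2*v)
Y(a) = 2*a/(6 + a) (Y(a) = (a + a)/(a + 6) = (2*a)/(6 + a) = 2*a/(6 + a))
k = 10187 (k = -4 + (98*104 + 2*(6 - 2*4)/(6 + (6 - 2*4))) = -4 + (10192 + 2*(6 - 8)/(6 + (6 - 8))) = -4 + (10192 + 2*(-2)/(6 - 2)) = -4 + (10192 + 2*(-2)/4) = -4 + (10192 + 2*(-2)*(1/4)) = -4 + (10192 - 1) = -4 + 10191 = 10187)
(779 + k)*(16518 + 22610) = (779 + 10187)*(16518 + 22610) = 10966*39128 = 429077648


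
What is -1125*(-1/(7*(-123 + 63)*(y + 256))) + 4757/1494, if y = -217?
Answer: 847099/271908 ≈ 3.1154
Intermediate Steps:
-1125*(-1/(7*(-123 + 63)*(y + 256))) + 4757/1494 = -1125*(-1/(7*(-217 + 256)*(-123 + 63))) + 4757/1494 = -1125/((-(-420)*39)) + 4757*(1/1494) = -1125/((-7*(-2340))) + 4757/1494 = -1125/16380 + 4757/1494 = -1125*1/16380 + 4757/1494 = -25/364 + 4757/1494 = 847099/271908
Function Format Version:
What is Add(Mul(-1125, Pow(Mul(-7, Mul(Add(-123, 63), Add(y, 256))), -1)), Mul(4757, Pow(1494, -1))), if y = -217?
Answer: Rational(847099, 271908) ≈ 3.1154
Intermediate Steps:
Add(Mul(-1125, Pow(Mul(-7, Mul(Add(-123, 63), Add(y, 256))), -1)), Mul(4757, Pow(1494, -1))) = Add(Mul(-1125, Pow(Mul(-7, Mul(Add(-123, 63), Add(-217, 256))), -1)), Mul(4757, Pow(1494, -1))) = Add(Mul(-1125, Pow(Mul(-7, Mul(-60, 39)), -1)), Mul(4757, Rational(1, 1494))) = Add(Mul(-1125, Pow(Mul(-7, -2340), -1)), Rational(4757, 1494)) = Add(Mul(-1125, Pow(16380, -1)), Rational(4757, 1494)) = Add(Mul(-1125, Rational(1, 16380)), Rational(4757, 1494)) = Add(Rational(-25, 364), Rational(4757, 1494)) = Rational(847099, 271908)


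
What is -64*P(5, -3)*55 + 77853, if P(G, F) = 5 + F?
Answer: 70813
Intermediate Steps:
-64*P(5, -3)*55 + 77853 = -64*(5 - 3)*55 + 77853 = -64*2*55 + 77853 = -128*55 + 77853 = -7040 + 77853 = 70813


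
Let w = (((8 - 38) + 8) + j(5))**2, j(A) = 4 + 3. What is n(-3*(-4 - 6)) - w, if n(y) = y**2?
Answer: 675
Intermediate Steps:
j(A) = 7
w = 225 (w = (((8 - 38) + 8) + 7)**2 = ((-30 + 8) + 7)**2 = (-22 + 7)**2 = (-15)**2 = 225)
n(-3*(-4 - 6)) - w = (-3*(-4 - 6))**2 - 1*225 = (-3*(-10))**2 - 225 = 30**2 - 225 = 900 - 225 = 675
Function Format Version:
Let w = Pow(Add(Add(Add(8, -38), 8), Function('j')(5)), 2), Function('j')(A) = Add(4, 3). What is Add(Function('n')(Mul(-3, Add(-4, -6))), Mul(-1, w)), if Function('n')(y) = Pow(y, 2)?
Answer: 675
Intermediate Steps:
Function('j')(A) = 7
w = 225 (w = Pow(Add(Add(Add(8, -38), 8), 7), 2) = Pow(Add(Add(-30, 8), 7), 2) = Pow(Add(-22, 7), 2) = Pow(-15, 2) = 225)
Add(Function('n')(Mul(-3, Add(-4, -6))), Mul(-1, w)) = Add(Pow(Mul(-3, Add(-4, -6)), 2), Mul(-1, 225)) = Add(Pow(Mul(-3, -10), 2), -225) = Add(Pow(30, 2), -225) = Add(900, -225) = 675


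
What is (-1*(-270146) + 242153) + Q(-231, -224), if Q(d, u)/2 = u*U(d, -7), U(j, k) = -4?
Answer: 514091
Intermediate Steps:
Q(d, u) = -8*u (Q(d, u) = 2*(u*(-4)) = 2*(-4*u) = -8*u)
(-1*(-270146) + 242153) + Q(-231, -224) = (-1*(-270146) + 242153) - 8*(-224) = (270146 + 242153) + 1792 = 512299 + 1792 = 514091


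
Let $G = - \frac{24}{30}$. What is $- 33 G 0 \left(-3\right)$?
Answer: $0$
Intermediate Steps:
$G = - \frac{4}{5}$ ($G = \left(-24\right) \frac{1}{30} = - \frac{4}{5} \approx -0.8$)
$- 33 G 0 \left(-3\right) = \left(-33\right) \left(- \frac{4}{5}\right) 0 \left(-3\right) = \frac{132}{5} \cdot 0 = 0$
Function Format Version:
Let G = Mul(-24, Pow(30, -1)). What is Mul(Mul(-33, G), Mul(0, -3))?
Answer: 0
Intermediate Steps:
G = Rational(-4, 5) (G = Mul(-24, Rational(1, 30)) = Rational(-4, 5) ≈ -0.80000)
Mul(Mul(-33, G), Mul(0, -3)) = Mul(Mul(-33, Rational(-4, 5)), Mul(0, -3)) = Mul(Rational(132, 5), 0) = 0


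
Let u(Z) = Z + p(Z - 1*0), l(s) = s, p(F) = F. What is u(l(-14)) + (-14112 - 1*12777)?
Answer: -26917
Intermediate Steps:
u(Z) = 2*Z (u(Z) = Z + (Z - 1*0) = Z + (Z + 0) = Z + Z = 2*Z)
u(l(-14)) + (-14112 - 1*12777) = 2*(-14) + (-14112 - 1*12777) = -28 + (-14112 - 12777) = -28 - 26889 = -26917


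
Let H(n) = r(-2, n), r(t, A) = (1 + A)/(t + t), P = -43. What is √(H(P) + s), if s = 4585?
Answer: √18382/2 ≈ 67.790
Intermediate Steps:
r(t, A) = (1 + A)/(2*t) (r(t, A) = (1 + A)/((2*t)) = (1 + A)*(1/(2*t)) = (1 + A)/(2*t))
H(n) = -¼ - n/4 (H(n) = (½)*(1 + n)/(-2) = (½)*(-½)*(1 + n) = -¼ - n/4)
√(H(P) + s) = √((-¼ - ¼*(-43)) + 4585) = √((-¼ + 43/4) + 4585) = √(21/2 + 4585) = √(9191/2) = √18382/2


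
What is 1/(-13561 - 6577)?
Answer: -1/20138 ≈ -4.9657e-5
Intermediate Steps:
1/(-13561 - 6577) = 1/(-20138) = -1/20138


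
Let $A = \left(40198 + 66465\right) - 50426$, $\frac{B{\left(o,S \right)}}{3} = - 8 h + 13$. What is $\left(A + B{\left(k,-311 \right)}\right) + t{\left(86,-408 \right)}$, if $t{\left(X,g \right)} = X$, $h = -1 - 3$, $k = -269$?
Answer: $56458$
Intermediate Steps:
$h = -4$
$B{\left(o,S \right)} = 135$ ($B{\left(o,S \right)} = 3 \left(\left(-8\right) \left(-4\right) + 13\right) = 3 \left(32 + 13\right) = 3 \cdot 45 = 135$)
$A = 56237$ ($A = 106663 - 50426 = 56237$)
$\left(A + B{\left(k,-311 \right)}\right) + t{\left(86,-408 \right)} = \left(56237 + 135\right) + 86 = 56372 + 86 = 56458$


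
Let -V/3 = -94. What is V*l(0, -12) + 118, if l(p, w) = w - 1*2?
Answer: -3830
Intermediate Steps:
V = 282 (V = -3*(-94) = 282)
l(p, w) = -2 + w (l(p, w) = w - 2 = -2 + w)
V*l(0, -12) + 118 = 282*(-2 - 12) + 118 = 282*(-14) + 118 = -3948 + 118 = -3830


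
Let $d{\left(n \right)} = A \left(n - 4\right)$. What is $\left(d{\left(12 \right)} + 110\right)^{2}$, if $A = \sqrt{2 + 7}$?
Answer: $17956$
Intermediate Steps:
$A = 3$ ($A = \sqrt{9} = 3$)
$d{\left(n \right)} = -12 + 3 n$ ($d{\left(n \right)} = 3 \left(n - 4\right) = 3 \left(-4 + n\right) = -12 + 3 n$)
$\left(d{\left(12 \right)} + 110\right)^{2} = \left(\left(-12 + 3 \cdot 12\right) + 110\right)^{2} = \left(\left(-12 + 36\right) + 110\right)^{2} = \left(24 + 110\right)^{2} = 134^{2} = 17956$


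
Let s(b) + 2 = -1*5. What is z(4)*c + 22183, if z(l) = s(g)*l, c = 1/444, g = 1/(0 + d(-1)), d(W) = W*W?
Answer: 2462306/111 ≈ 22183.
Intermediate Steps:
d(W) = W**2
g = 1 (g = 1/(0 + (-1)**2) = 1/(0 + 1) = 1/1 = 1)
s(b) = -7 (s(b) = -2 - 1*5 = -2 - 5 = -7)
c = 1/444 ≈ 0.0022523
z(l) = -7*l
z(4)*c + 22183 = -7*4*(1/444) + 22183 = -28*1/444 + 22183 = -7/111 + 22183 = 2462306/111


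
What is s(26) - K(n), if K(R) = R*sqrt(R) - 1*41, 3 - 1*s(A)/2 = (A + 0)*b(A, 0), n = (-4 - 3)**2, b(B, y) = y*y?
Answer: -296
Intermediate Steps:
b(B, y) = y**2
n = 49 (n = (-7)**2 = 49)
s(A) = 6 (s(A) = 6 - 2*(A + 0)*0**2 = 6 - 2*A*0 = 6 - 2*0 = 6 + 0 = 6)
K(R) = -41 + R**(3/2) (K(R) = R**(3/2) - 41 = -41 + R**(3/2))
s(26) - K(n) = 6 - (-41 + 49**(3/2)) = 6 - (-41 + 343) = 6 - 1*302 = 6 - 302 = -296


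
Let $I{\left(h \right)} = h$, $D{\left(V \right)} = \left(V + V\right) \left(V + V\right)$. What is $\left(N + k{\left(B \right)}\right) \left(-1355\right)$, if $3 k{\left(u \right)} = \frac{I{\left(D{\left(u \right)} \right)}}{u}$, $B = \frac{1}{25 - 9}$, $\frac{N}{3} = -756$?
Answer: $\frac{36876325}{12} \approx 3.073 \cdot 10^{6}$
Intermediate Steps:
$N = -2268$ ($N = 3 \left(-756\right) = -2268$)
$D{\left(V \right)} = 4 V^{2}$ ($D{\left(V \right)} = 2 V 2 V = 4 V^{2}$)
$B = \frac{1}{16} \approx 0.0625$
$k{\left(u \right)} = \frac{4 u}{3}$ ($k{\left(u \right)} = \frac{4 u^{2} \frac{1}{u}}{3} = \frac{4 u}{3}$)
$\left(N + k{\left(B \right)}\right) \left(-1355\right) = \left(-2268 + \frac{4}{3} \cdot \frac{1}{16}\right) \left(-1355\right) = \left(-2268 + \frac{1}{12}\right) \left(-1355\right) = \left(- \frac{27215}{12}\right) \left(-1355\right) = \frac{36876325}{12}$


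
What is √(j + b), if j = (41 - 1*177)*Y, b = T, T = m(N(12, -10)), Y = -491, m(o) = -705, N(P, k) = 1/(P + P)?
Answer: √66071 ≈ 257.04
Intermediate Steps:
N(P, k) = 1/(2*P)
T = -705
b = -705
j = 66776 (j = (41 - 1*177)*(-491) = (41 - 177)*(-491) = -136*(-491) = 66776)
√(j + b) = √(66776 - 705) = √66071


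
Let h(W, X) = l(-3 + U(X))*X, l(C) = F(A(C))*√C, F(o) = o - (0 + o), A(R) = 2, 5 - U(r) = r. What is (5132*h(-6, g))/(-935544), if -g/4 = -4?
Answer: 0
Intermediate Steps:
g = 16 (g = -4*(-4) = 16)
U(r) = 5 - r
F(o) = 0 (F(o) = o - o = 0)
l(C) = 0 (l(C) = 0*√C = 0)
h(W, X) = 0 (h(W, X) = 0*X = 0)
(5132*h(-6, g))/(-935544) = (5132*0)/(-935544) = 0*(-1/935544) = 0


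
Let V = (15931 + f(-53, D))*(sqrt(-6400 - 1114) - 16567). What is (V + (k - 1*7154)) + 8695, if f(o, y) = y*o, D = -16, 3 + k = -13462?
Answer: -277989617 + 285243*I*sqrt(26) ≈ -2.7799e+8 + 1.4545e+6*I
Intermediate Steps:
k = -13465 (k = -3 - 13462 = -13465)
f(o, y) = o*y
V = -277977693 + 285243*I*sqrt(26) (V = (15931 - 53*(-16))*(sqrt(-6400 - 1114) - 16567) = (15931 + 848)*(sqrt(-7514) - 16567) = 16779*(17*I*sqrt(26) - 16567) = 16779*(-16567 + 17*I*sqrt(26)) = -277977693 + 285243*I*sqrt(26) ≈ -2.7798e+8 + 1.4545e+6*I)
(V + (k - 1*7154)) + 8695 = ((-277977693 + 285243*I*sqrt(26)) + (-13465 - 1*7154)) + 8695 = ((-277977693 + 285243*I*sqrt(26)) + (-13465 - 7154)) + 8695 = ((-277977693 + 285243*I*sqrt(26)) - 20619) + 8695 = (-277998312 + 285243*I*sqrt(26)) + 8695 = -277989617 + 285243*I*sqrt(26)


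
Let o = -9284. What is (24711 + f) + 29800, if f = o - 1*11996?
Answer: 33231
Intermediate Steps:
f = -21280 (f = -9284 - 1*11996 = -9284 - 11996 = -21280)
(24711 + f) + 29800 = (24711 - 21280) + 29800 = 3431 + 29800 = 33231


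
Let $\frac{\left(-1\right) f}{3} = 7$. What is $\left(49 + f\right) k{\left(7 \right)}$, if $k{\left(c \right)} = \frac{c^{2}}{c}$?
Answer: $196$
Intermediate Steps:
$k{\left(c \right)} = c$
$f = -21$ ($f = \left(-3\right) 7 = -21$)
$\left(49 + f\right) k{\left(7 \right)} = \left(49 - 21\right) 7 = 28 \cdot 7 = 196$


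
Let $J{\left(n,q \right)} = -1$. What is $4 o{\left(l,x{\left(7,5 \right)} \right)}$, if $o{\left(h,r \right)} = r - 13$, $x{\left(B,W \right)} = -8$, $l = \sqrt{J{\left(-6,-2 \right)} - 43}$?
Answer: $-84$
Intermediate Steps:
$l = 2 i \sqrt{11}$ ($l = \sqrt{-1 - 43} = \sqrt{-44} = 2 i \sqrt{11} \approx 6.6332 i$)
$o{\left(h,r \right)} = -13 + r$ ($o{\left(h,r \right)} = r - 13 = -13 + r$)
$4 o{\left(l,x{\left(7,5 \right)} \right)} = 4 \left(-13 - 8\right) = 4 \left(-21\right) = -84$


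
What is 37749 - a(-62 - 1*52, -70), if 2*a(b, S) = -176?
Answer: 37837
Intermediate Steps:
a(b, S) = -88 (a(b, S) = (½)*(-176) = -88)
37749 - a(-62 - 1*52, -70) = 37749 - 1*(-88) = 37749 + 88 = 37837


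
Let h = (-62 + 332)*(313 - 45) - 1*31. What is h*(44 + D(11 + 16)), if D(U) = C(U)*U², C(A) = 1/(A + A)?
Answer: 8317835/2 ≈ 4.1589e+6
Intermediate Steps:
C(A) = 1/(2*A)
D(U) = U/2 (D(U) = (1/(2*U))*U² = U/2)
h = 72329 (h = 270*268 - 31 = 72360 - 31 = 72329)
h*(44 + D(11 + 16)) = 72329*(44 + (11 + 16)/2) = 72329*(44 + (½)*27) = 72329*(44 + 27/2) = 72329*(115/2) = 8317835/2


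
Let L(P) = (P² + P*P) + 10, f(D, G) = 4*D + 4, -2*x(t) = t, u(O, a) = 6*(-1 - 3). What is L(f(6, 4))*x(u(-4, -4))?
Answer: 18936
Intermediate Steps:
u(O, a) = -24 (u(O, a) = 6*(-4) = -24)
x(t) = -t/2
f(D, G) = 4 + 4*D
L(P) = 10 + 2*P² (L(P) = (P² + P²) + 10 = 2*P² + 10 = 10 + 2*P²)
L(f(6, 4))*x(u(-4, -4)) = (10 + 2*(4 + 4*6)²)*(-½*(-24)) = (10 + 2*(4 + 24)²)*12 = (10 + 2*28²)*12 = (10 + 2*784)*12 = (10 + 1568)*12 = 1578*12 = 18936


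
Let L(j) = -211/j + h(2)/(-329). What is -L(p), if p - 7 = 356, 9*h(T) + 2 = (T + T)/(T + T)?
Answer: 208136/358281 ≈ 0.58093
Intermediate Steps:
h(T) = -1/9 (h(T) = -2/9 + ((T + T)/(T + T))/9 = -2/9 + ((2*T)/((2*T)))/9 = -2/9 + ((2*T)*(1/(2*T)))/9 = -2/9 + (1/9)*1 = -2/9 + 1/9 = -1/9)
p = 363 (p = 7 + 356 = 363)
L(j) = 1/2961 - 211/j (L(j) = -211/j - 1/9/(-329) = -211/j - 1/9*(-1/329) = -211/j + 1/2961 = 1/2961 - 211/j)
-L(p) = -(-624771 + 363)/(2961*363) = -(-624408)/(2961*363) = -1*(-208136/358281) = 208136/358281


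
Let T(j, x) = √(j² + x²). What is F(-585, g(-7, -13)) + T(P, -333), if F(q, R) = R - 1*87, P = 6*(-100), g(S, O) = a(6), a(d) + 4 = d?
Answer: -85 + 3*√52321 ≈ 601.21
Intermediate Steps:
a(d) = -4 + d
g(S, O) = 2 (g(S, O) = -4 + 6 = 2)
P = -600
F(q, R) = -87 + R (F(q, R) = R - 87 = -87 + R)
F(-585, g(-7, -13)) + T(P, -333) = (-87 + 2) + √((-600)² + (-333)²) = -85 + √(360000 + 110889) = -85 + √470889 = -85 + 3*√52321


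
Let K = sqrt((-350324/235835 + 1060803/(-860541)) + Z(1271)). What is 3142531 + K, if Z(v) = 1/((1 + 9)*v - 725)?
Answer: 3142531 + I*sqrt(71469028993585165401111021930)/162153603701265 ≈ 3.1425e+6 + 1.6487*I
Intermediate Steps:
Z(v) = 1/(-725 + 10*v) (Z(v) = 1/(10*v - 725) = 1/(-725 + 10*v))
K = I*sqrt(71469028993585165401111021930)/162153603701265 (K = sqrt((-350324/235835 + 1060803/(-860541)) + 1/(5*(-145 + 2*1271))) = sqrt((-350324*1/235835 + 1060803*(-1/860541)) + 1/(5*(-145 + 2542))) = sqrt((-350324/235835 - 353601/286847) + (1/5)/2397) = sqrt(-183880880263/67648562245 + (1/5)*(1/2397)) = sqrt(-183880880263/67648562245 + 1/11985) = sqrt(-440748940277962/162153603701265) = I*sqrt(71469028993585165401111021930)/162153603701265 ≈ 1.6487*I)
3142531 + K = 3142531 + I*sqrt(71469028993585165401111021930)/162153603701265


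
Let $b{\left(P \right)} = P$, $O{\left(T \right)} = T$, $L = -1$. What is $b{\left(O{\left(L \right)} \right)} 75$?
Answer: $-75$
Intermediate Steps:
$b{\left(O{\left(L \right)} \right)} 75 = \left(-1\right) 75 = -75$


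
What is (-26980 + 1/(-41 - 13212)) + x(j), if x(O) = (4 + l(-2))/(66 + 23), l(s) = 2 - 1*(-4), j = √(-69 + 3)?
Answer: -31823236219/1179517 ≈ -26980.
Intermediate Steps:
j = I*√66 (j = √(-66) = I*√66 ≈ 8.124*I)
l(s) = 6 (l(s) = 2 + 4 = 6)
x(O) = 10/89 (x(O) = (4 + 6)/(66 + 23) = 10/89)
(-26980 + 1/(-41 - 13212)) + x(j) = (-26980 + 1/(-41 - 13212)) + 10/89 = (-26980 + 1/(-13253)) + 10/89 = (-26980 - 1/13253) + 10/89 = -357565941/13253 + 10/89 = -31823236219/1179517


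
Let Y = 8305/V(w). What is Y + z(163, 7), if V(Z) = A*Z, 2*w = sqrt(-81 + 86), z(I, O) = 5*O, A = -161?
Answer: 35 - 3322*sqrt(5)/161 ≈ -11.138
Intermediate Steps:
w = sqrt(5)/2 (w = sqrt(-81 + 86)/2 = sqrt(5)/2 ≈ 1.1180)
V(Z) = -161*Z
Y = -3322*sqrt(5)/161 (Y = 8305/((-161*sqrt(5)/2)) = 8305*(-2*sqrt(5)/805) = -3322*sqrt(5)/161 ≈ -46.138)
Y + z(163, 7) = -3322*sqrt(5)/161 + 5*7 = -3322*sqrt(5)/161 + 35 = 35 - 3322*sqrt(5)/161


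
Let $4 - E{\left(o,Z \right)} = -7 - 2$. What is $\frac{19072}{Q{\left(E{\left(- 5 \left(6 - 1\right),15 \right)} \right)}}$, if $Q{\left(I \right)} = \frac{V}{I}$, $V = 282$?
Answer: $\frac{123968}{141} \approx 879.21$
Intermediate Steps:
$E{\left(o,Z \right)} = 13$ ($E{\left(o,Z \right)} = 4 - \left(-7 - 2\right) = 4 - -9 = 4 + 9 = 13$)
$Q{\left(I \right)} = \frac{282}{I}$
$\frac{19072}{Q{\left(E{\left(- 5 \left(6 - 1\right),15 \right)} \right)}} = \frac{19072}{282 \cdot \frac{1}{13}} = \frac{19072}{\frac{282}{13}} = 19072 \cdot \frac{13}{282} = \frac{123968}{141}$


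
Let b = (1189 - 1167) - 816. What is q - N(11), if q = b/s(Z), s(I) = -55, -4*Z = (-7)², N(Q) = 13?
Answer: 79/55 ≈ 1.4364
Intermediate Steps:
Z = -49/4 (Z = -¼*(-7)² = -¼*49 = -49/4 ≈ -12.250)
b = -794 (b = 22 - 816 = -794)
q = 794/55 (q = -794/(-55) = -794*(-1/55) = 794/55 ≈ 14.436)
q - N(11) = 794/55 - 1*13 = 794/55 - 13 = 79/55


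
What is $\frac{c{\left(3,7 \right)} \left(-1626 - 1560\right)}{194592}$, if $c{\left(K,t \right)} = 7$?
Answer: $- \frac{3717}{32432} \approx -0.11461$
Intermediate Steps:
$\frac{c{\left(3,7 \right)} \left(-1626 - 1560\right)}{194592} = \frac{7 \left(-1626 - 1560\right)}{194592} = 7 \left(-3186\right) \frac{1}{194592} = \left(-22302\right) \frac{1}{194592} = - \frac{3717}{32432}$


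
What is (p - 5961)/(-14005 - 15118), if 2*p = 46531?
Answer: -34609/58246 ≈ -0.59419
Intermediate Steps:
p = 46531/2 (p = (1/2)*46531 = 46531/2 ≈ 23266.)
(p - 5961)/(-14005 - 15118) = (46531/2 - 5961)/(-14005 - 15118) = (34609/2)/(-29123) = (34609/2)*(-1/29123) = -34609/58246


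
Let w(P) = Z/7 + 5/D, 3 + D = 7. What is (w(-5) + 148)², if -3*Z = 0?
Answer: 356409/16 ≈ 22276.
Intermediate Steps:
D = 4 (D = -3 + 7 = 4)
Z = 0 (Z = -⅓*0 = 0)
w(P) = 5/4 (w(P) = 0/7 + 5/4 = 0*(⅐) + 5*(¼) = 0 + 5/4 = 5/4)
(w(-5) + 148)² = (5/4 + 148)² = (597/4)² = 356409/16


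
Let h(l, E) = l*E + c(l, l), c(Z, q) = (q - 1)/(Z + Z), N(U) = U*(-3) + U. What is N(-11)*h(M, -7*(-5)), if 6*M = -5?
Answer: -9262/15 ≈ -617.47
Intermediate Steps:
N(U) = -2*U (N(U) = -3*U + U = -2*U)
c(Z, q) = (-1 + q)/(2*Z) (c(Z, q) = (-1 + q)/((2*Z)) = (-1 + q)*(1/(2*Z)) = (-1 + q)/(2*Z))
M = -⅚ (M = (⅙)*(-5) = -⅚ ≈ -0.83333)
h(l, E) = E*l + (-1 + l)/(2*l) (h(l, E) = l*E + (-1 + l)/(2*l) = E*l + (-1 + l)/(2*l))
N(-11)*h(M, -7*(-5)) = (-2*(-11))*(½ - 1/(2*(-⅚)) - 7*(-5)*(-⅚)) = 22*(½ - ½*(-6/5) + 35*(-⅚)) = 22*(½ + ⅗ - 175/6) = 22*(-421/15) = -9262/15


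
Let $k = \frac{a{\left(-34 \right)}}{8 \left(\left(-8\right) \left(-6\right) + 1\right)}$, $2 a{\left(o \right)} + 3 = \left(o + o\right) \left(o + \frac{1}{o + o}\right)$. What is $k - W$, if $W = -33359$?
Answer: $\frac{1868269}{56} \approx 33362.0$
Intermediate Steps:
$a{\left(o \right)} = - \frac{3}{2} + o \left(o + \frac{1}{2 o}\right)$ ($a{\left(o \right)} = - \frac{3}{2} + \frac{\left(o + o\right) \left(o + \frac{1}{o + o}\right)}{2} = - \frac{3}{2} + \frac{2 o \left(o + \frac{1}{2 o}\right)}{2} = - \frac{3}{2} + o \left(o + \frac{1}{2 o}\right)$)
$k = \frac{165}{56}$ ($k = \frac{-1 + \left(-34\right)^{2}}{8 \left(\left(-8\right) \left(-6\right) + 1\right)} = \frac{-1 + 1156}{8 \left(48 + 1\right)} = \frac{1155}{8 \cdot 49} = \frac{1155}{392} = 1155 \cdot \frac{1}{392} = \frac{165}{56} \approx 2.9464$)
$k - W = \frac{165}{56} - -33359 = \frac{165}{56} + 33359 = \frac{1868269}{56}$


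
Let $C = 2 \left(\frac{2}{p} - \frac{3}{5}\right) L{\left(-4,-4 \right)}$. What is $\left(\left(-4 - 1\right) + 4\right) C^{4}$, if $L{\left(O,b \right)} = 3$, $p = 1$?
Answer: $- \frac{3111696}{625} \approx -4978.7$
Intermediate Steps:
$C = \frac{42}{5}$ ($C = 2 \left(\frac{2}{1} - \frac{3}{5}\right) 3 = 2 \left(2 \cdot 1 - \frac{3}{5}\right) 3 = 2 \left(2 - \frac{3}{5}\right) 3 = 2 \cdot \frac{7}{5} \cdot 3 = \frac{14}{5} \cdot 3 = \frac{42}{5} \approx 8.4$)
$\left(\left(-4 - 1\right) + 4\right) C^{4} = \left(\left(-4 - 1\right) + 4\right) \left(\frac{42}{5}\right)^{4} = \left(-5 + 4\right) \frac{3111696}{625} = \left(-1\right) \frac{3111696}{625} = - \frac{3111696}{625}$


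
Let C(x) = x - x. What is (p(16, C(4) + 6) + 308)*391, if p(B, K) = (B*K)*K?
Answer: 345644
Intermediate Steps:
C(x) = 0
p(B, K) = B*K²
(p(16, C(4) + 6) + 308)*391 = (16*(0 + 6)² + 308)*391 = (16*6² + 308)*391 = (16*36 + 308)*391 = (576 + 308)*391 = 884*391 = 345644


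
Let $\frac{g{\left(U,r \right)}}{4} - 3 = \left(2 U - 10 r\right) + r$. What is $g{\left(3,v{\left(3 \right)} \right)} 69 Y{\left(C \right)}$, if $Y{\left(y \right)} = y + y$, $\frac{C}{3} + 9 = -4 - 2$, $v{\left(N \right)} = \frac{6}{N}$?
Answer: $223560$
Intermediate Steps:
$g{\left(U,r \right)} = 12 - 36 r + 8 U$ ($g{\left(U,r \right)} = 12 + 4 \left(\left(2 U - 10 r\right) + r\right) = 12 + 4 \left(\left(- 10 r + 2 U\right) + r\right) = 12 + 4 \left(- 9 r + 2 U\right) = 12 + \left(- 36 r + 8 U\right) = 12 - 36 r + 8 U$)
$C = -45$ ($C = -27 + 3 \left(-4 - 2\right) = -27 + 3 \left(-6\right) = -27 - 18 = -45$)
$Y{\left(y \right)} = 2 y$
$g{\left(3,v{\left(3 \right)} \right)} 69 Y{\left(C \right)} = \left(12 - 36 \cdot \frac{6}{3} + 8 \cdot 3\right) 69 \cdot 2 \left(-45\right) = \left(12 - 36 \cdot 6 \cdot \frac{1}{3} + 24\right) 69 \left(-90\right) = \left(12 - 72 + 24\right) 69 \left(-90\right) = \left(-36\right) 69 \left(-90\right) = \left(-2484\right) \left(-90\right) = 223560$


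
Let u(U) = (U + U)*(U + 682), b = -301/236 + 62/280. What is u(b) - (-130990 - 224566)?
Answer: 3020099595829/8528450 ≈ 3.5412e+5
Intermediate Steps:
b = -4353/4130 (b = -301*1/236 + 62*(1/280) = -301/236 + 31/140 = -4353/4130 ≈ -1.0540)
u(U) = 2*U*(682 + U) (u(U) = (2*U)*(682 + U) = 2*U*(682 + U))
u(b) - (-130990 - 224566) = 2*(-4353/4130)*(682 - 4353/4130) - (-130990 - 224566) = 2*(-4353/4130)*(2812307/4130) - 1*(-355556) = -12241972371/8528450 + 355556 = 3020099595829/8528450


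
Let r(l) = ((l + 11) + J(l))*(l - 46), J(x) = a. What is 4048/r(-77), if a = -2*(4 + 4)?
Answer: 2024/5043 ≈ 0.40135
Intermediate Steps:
a = -16 (a = -2*8 = -16)
J(x) = -16
r(l) = (-46 + l)*(-5 + l) (r(l) = ((l + 11) - 16)*(l - 46) = ((11 + l) - 16)*(-46 + l) = (-5 + l)*(-46 + l) = (-46 + l)*(-5 + l))
4048/r(-77) = 4048/(230 + (-77)² - 51*(-77)) = 4048/(230 + 5929 + 3927) = 4048/10086 = 4048*(1/10086) = 2024/5043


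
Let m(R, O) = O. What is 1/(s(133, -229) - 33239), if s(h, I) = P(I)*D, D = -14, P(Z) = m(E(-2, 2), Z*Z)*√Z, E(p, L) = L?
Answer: I/(-33239*I + 734174*√229) ≈ -2.6928e-10 + 9.0008e-8*I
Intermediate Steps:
P(Z) = Z^(5/2) (P(Z) = (Z*Z)*√Z = Z²*√Z = Z^(5/2))
s(h, I) = -14*I^(5/2) (s(h, I) = I^(5/2)*(-14) = -14*I^(5/2))
1/(s(133, -229) - 33239) = 1/(-734174*I*√229 - 33239) = 1/(-33239 - 734174*I*√229)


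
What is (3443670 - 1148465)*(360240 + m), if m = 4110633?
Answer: 10261570063965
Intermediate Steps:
(3443670 - 1148465)*(360240 + m) = (3443670 - 1148465)*(360240 + 4110633) = 2295205*4470873 = 10261570063965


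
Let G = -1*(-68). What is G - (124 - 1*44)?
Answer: -12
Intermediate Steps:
G = 68
G - (124 - 1*44) = 68 - (124 - 1*44) = 68 - (124 - 44) = 68 - 1*80 = 68 - 80 = -12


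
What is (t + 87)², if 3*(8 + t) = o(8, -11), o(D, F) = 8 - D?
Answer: 6241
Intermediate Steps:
t = -8 (t = -8 + (8 - 1*8)/3 = -8 + (8 - 8)/3 = -8 + (⅓)*0 = -8 + 0 = -8)
(t + 87)² = (-8 + 87)² = 79² = 6241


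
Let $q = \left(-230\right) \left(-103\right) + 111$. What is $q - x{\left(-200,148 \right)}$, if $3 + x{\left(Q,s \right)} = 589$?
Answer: $23215$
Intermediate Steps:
$x{\left(Q,s \right)} = 586$ ($x{\left(Q,s \right)} = -3 + 589 = 586$)
$q = 23801$ ($q = 23690 + 111 = 23801$)
$q - x{\left(-200,148 \right)} = 23801 - 586 = 23215$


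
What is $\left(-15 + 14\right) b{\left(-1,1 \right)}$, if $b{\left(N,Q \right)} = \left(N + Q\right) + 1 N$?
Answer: $1$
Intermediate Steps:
$b{\left(N,Q \right)} = Q + 2 N$ ($b{\left(N,Q \right)} = \left(N + Q\right) + N = Q + 2 N$)
$\left(-15 + 14\right) b{\left(-1,1 \right)} = \left(-15 + 14\right) \left(1 + 2 \left(-1\right)\right) = - (1 - 2) = \left(-1\right) \left(-1\right) = 1$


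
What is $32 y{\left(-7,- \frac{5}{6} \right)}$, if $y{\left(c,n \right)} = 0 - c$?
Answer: $224$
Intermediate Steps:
$y{\left(c,n \right)} = - c$
$32 y{\left(-7,- \frac{5}{6} \right)} = 32 \left(\left(-1\right) \left(-7\right)\right) = 32 \cdot 7 = 224$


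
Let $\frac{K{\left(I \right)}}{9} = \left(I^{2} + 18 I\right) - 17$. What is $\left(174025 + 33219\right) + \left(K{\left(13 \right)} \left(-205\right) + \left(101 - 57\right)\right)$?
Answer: $-504882$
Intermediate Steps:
$K{\left(I \right)} = -153 + 9 I^{2} + 162 I$ ($K{\left(I \right)} = 9 \left(\left(I^{2} + 18 I\right) - 17\right) = 9 \left(-17 + I^{2} + 18 I\right) = -153 + 9 I^{2} + 162 I$)
$\left(174025 + 33219\right) + \left(K{\left(13 \right)} \left(-205\right) + \left(101 - 57\right)\right) = \left(174025 + 33219\right) + \left(\left(-153 + 9 \cdot 13^{2} + 162 \cdot 13\right) \left(-205\right) + \left(101 - 57\right)\right) = 207244 + \left(\left(-153 + 9 \cdot 169 + 2106\right) \left(-205\right) + 44\right) = 207244 + \left(\left(-153 + 1521 + 2106\right) \left(-205\right) + 44\right) = 207244 + \left(3474 \left(-205\right) + 44\right) = 207244 + \left(-712170 + 44\right) = 207244 - 712126 = -504882$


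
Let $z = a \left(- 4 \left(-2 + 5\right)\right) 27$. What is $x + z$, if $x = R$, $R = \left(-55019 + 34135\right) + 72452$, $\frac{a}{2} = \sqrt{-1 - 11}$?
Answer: $51568 - 1296 i \sqrt{3} \approx 51568.0 - 2244.7 i$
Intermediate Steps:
$a = 4 i \sqrt{3}$ ($a = 2 \sqrt{-1 - 11} = 2 \sqrt{-12} = 2 \cdot 2 i \sqrt{3} = 4 i \sqrt{3} \approx 6.9282 i$)
$R = 51568$ ($R = -20884 + 72452 = 51568$)
$x = 51568$
$z = - 1296 i \sqrt{3}$ ($z = 4 i \sqrt{3} \left(- 4 \left(-2 + 5\right)\right) 27 = 4 i \sqrt{3} \left(\left(-4\right) 3\right) 27 = 4 i \sqrt{3} \left(-12\right) 27 = - 48 i \sqrt{3} \cdot 27 = - 1296 i \sqrt{3} \approx - 2244.7 i$)
$x + z = 51568 - 1296 i \sqrt{3}$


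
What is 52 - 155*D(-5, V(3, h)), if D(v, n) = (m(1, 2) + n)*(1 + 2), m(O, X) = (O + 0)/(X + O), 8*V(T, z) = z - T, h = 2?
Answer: -359/8 ≈ -44.875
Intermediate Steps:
V(T, z) = -T/8 + z/8 (V(T, z) = (z - T)/8 = -T/8 + z/8)
m(O, X) = O/(O + X)
D(v, n) = 1 + 3*n (D(v, n) = (1/(1 + 2) + n)*(1 + 2) = (1/3 + n)*3 = 1 + 3*n)
52 - 155*D(-5, V(3, h)) = 52 - 155*(1 + 3*(-1/8*3 + (1/8)*2)) = 52 - 155*(1 + 3*(-3/8 + 1/4)) = 52 - 155*(1 + 3*(-1/8)) = 52 - 155*(1 - 3/8) = 52 - 155*5/8 = 52 - 775/8 = -359/8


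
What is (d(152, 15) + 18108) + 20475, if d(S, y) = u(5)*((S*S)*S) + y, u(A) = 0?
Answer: 38598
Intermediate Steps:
d(S, y) = y (d(S, y) = 0*((S*S)*S) + y = 0*(S²*S) + y = 0*S³ + y = 0 + y = y)
(d(152, 15) + 18108) + 20475 = (15 + 18108) + 20475 = 18123 + 20475 = 38598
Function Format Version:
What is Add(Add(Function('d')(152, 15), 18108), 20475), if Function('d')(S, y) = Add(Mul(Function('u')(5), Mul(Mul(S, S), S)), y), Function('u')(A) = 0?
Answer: 38598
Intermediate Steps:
Function('d')(S, y) = y (Function('d')(S, y) = Add(Mul(0, Mul(Mul(S, S), S)), y) = Add(Mul(0, Mul(Pow(S, 2), S)), y) = Add(Mul(0, Pow(S, 3)), y) = Add(0, y) = y)
Add(Add(Function('d')(152, 15), 18108), 20475) = Add(Add(15, 18108), 20475) = Add(18123, 20475) = 38598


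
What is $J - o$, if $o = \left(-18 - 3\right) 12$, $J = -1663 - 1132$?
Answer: $-2543$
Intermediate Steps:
$J = -2795$
$o = -252$ ($o = \left(-21\right) 12 = -252$)
$J - o = -2795 - -252 = -2795 + 252 = -2543$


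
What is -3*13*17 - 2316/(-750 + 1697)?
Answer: -630177/947 ≈ -665.45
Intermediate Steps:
-3*13*17 - 2316/(-750 + 1697) = -39*17 - 2316/947 = -663 - 2316/947 = -630177/947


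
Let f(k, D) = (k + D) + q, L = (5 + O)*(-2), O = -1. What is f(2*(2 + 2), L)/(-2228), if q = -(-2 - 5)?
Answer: -7/2228 ≈ -0.0031418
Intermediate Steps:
q = 7 (q = -1*(-7) = 7)
L = -8 (L = (5 - 1)*(-2) = 4*(-2) = -8)
f(k, D) = 7 + D + k (f(k, D) = (k + D) + 7 = (D + k) + 7 = 7 + D + k)
f(2*(2 + 2), L)/(-2228) = (7 - 8 + 2*(2 + 2))/(-2228) = (7 - 8 + 2*4)*(-1/2228) = (7 - 8 + 8)*(-1/2228) = 7*(-1/2228) = -7/2228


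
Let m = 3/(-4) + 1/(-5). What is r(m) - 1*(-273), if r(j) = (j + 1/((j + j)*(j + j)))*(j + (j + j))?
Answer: 2089377/7600 ≈ 274.92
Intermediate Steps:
m = -19/20 (m = 3*(-1/4) + 1*(-1/5) = -3/4 - 1/5 = -19/20 ≈ -0.95000)
r(j) = 3*j*(j + 1/(4*j**2)) (r(j) = (j + 1/((2*j)*(2*j)))*(j + 2*j) = (j + 1/(4*j**2))*(3*j) = 3*j*(j + 1/(4*j**2)))
r(m) - 1*(-273) = 3*(1 + 4*(-19/20)**3)/(4*(-19/20)) - 1*(-273) = (3/4)*(-20/19)*(1 + 4*(-6859/8000)) + 273 = (3/4)*(-20/19)*(1 - 6859/2000) + 273 = (3/4)*(-20/19)*(-4859/2000) + 273 = 14577/7600 + 273 = 2089377/7600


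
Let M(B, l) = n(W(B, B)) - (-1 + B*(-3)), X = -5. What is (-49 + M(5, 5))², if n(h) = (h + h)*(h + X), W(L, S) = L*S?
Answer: 935089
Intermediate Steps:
n(h) = 2*h*(-5 + h) (n(h) = (h + h)*(h - 5) = (2*h)*(-5 + h) = 2*h*(-5 + h))
M(B, l) = 1 + 3*B + 2*B²*(-5 + B²) (M(B, l) = 2*(B*B)*(-5 + B*B) - (-1 + B*(-3)) = 2*B²*(-5 + B²) - (-1 - 3*B) = 2*B²*(-5 + B²) + (1 + 3*B) = 1 + 3*B + 2*B²*(-5 + B²))
(-49 + M(5, 5))² = (-49 + (1 + 3*5 + 2*5²*(-5 + 5²)))² = (-49 + (1 + 15 + 2*25*(-5 + 25)))² = (-49 + (1 + 15 + 2*25*20))² = (-49 + (1 + 15 + 1000))² = (-49 + 1016)² = 967² = 935089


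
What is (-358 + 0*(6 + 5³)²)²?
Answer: 128164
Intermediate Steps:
(-358 + 0*(6 + 5³)²)² = (-358 + 0*(6 + 125)²)² = (-358 + 0*131²)² = (-358 + 0*17161)² = (-358 + 0)² = (-358)² = 128164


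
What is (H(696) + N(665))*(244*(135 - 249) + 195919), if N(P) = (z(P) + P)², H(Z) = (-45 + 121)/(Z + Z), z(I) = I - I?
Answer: 25870096706857/348 ≈ 7.4339e+10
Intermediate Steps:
z(I) = 0
H(Z) = 38/Z (H(Z) = 76/((2*Z)) = 76*(1/(2*Z)) = 38/Z)
N(P) = P² (N(P) = (0 + P)² = P²)
(H(696) + N(665))*(244*(135 - 249) + 195919) = (38/696 + 665²)*(244*(135 - 249) + 195919) = (38*(1/696) + 442225)*(244*(-114) + 195919) = (19/348 + 442225)*(-27816 + 195919) = (153894319/348)*168103 = 25870096706857/348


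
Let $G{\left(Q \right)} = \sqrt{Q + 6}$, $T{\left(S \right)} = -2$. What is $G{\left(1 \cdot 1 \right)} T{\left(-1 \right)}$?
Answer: $- 2 \sqrt{7} \approx -5.2915$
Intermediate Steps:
$G{\left(Q \right)} = \sqrt{6 + Q}$
$G{\left(1 \cdot 1 \right)} T{\left(-1 \right)} = \sqrt{6 + 1 \cdot 1} \left(-2\right) = \sqrt{6 + 1} \left(-2\right) = \sqrt{7} \left(-2\right) = - 2 \sqrt{7}$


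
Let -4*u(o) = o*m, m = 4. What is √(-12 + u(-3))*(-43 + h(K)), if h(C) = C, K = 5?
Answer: -114*I ≈ -114.0*I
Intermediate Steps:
u(o) = -o (u(o) = -o*4/4 = -o)
√(-12 + u(-3))*(-43 + h(K)) = √(-12 - 1*(-3))*(-43 + 5) = √(-12 + 3)*(-38) = √(-9)*(-38) = (3*I)*(-38) = -114*I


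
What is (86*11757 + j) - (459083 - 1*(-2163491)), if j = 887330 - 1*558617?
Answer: -1282759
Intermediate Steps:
j = 328713 (j = 887330 - 558617 = 328713)
(86*11757 + j) - (459083 - 1*(-2163491)) = (86*11757 + 328713) - (459083 - 1*(-2163491)) = (1011102 + 328713) - (459083 + 2163491) = 1339815 - 1*2622574 = 1339815 - 2622574 = -1282759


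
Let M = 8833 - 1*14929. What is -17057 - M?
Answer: -10961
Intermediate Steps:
M = -6096 (M = 8833 - 14929 = -6096)
-17057 - M = -17057 - 1*(-6096) = -17057 + 6096 = -10961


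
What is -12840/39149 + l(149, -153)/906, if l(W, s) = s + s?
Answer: -3935439/5911499 ≈ -0.66573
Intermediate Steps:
l(W, s) = 2*s
-12840/39149 + l(149, -153)/906 = -12840/39149 + (2*(-153))/906 = -12840*1/39149 - 306*1/906 = -12840/39149 - 51/151 = -3935439/5911499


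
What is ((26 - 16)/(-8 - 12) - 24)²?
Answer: 2401/4 ≈ 600.25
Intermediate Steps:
((26 - 16)/(-8 - 12) - 24)² = (10/(-20) - 24)² = (10*(-1/20) - 24)² = (-½ - 24)² = (-49/2)² = 2401/4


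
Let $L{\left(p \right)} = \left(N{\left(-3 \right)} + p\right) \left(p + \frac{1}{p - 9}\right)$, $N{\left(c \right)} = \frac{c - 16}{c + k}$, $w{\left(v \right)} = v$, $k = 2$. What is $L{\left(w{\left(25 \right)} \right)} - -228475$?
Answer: $\frac{918311}{4} \approx 2.2958 \cdot 10^{5}$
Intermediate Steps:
$N{\left(c \right)} = \frac{-16 + c}{2 + c}$ ($N{\left(c \right)} = \frac{c - 16}{c + 2} = \frac{-16 + c}{2 + c}$)
$L{\left(p \right)} = \left(19 + p\right) \left(p + \frac{1}{-9 + p}\right)$ ($L{\left(p \right)} = \left(\frac{-16 - 3}{2 - 3} + p\right) \left(p + \frac{1}{p - 9}\right) = \left(\frac{1}{-1} \left(-19\right) + p\right) \left(p + \frac{1}{-9 + p}\right) = \left(\left(-1\right) \left(-19\right) + p\right) \left(p + \frac{1}{-9 + p}\right) = \left(19 + p\right) \left(p + \frac{1}{-9 + p}\right)$)
$L{\left(w{\left(25 \right)} \right)} - -228475 = \frac{19 + 25^{3} - 4250 + 10 \cdot 25^{2}}{-9 + 25} - -228475 = \frac{19 + 15625 - 4250 + 10 \cdot 625}{16} + 228475 = \frac{19 + 15625 - 4250 + 6250}{16} + 228475 = \frac{1}{16} \cdot 17644 + 228475 = \frac{4411}{4} + 228475 = \frac{918311}{4}$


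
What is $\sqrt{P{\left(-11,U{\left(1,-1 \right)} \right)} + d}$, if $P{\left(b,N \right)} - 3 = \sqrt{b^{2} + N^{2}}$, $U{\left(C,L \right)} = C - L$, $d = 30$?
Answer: $\sqrt{33 + 5 \sqrt{5}} \approx 6.6468$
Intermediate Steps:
$P{\left(b,N \right)} = 3 + \sqrt{N^{2} + b^{2}}$ ($P{\left(b,N \right)} = 3 + \sqrt{b^{2} + N^{2}} = 3 + \sqrt{N^{2} + b^{2}}$)
$\sqrt{P{\left(-11,U{\left(1,-1 \right)} \right)} + d} = \sqrt{\left(3 + \sqrt{\left(1 - -1\right)^{2} + \left(-11\right)^{2}}\right) + 30} = \sqrt{\left(3 + \sqrt{\left(1 + 1\right)^{2} + 121}\right) + 30} = \sqrt{\left(3 + \sqrt{2^{2} + 121}\right) + 30} = \sqrt{\left(3 + \sqrt{4 + 121}\right) + 30} = \sqrt{\left(3 + \sqrt{125}\right) + 30} = \sqrt{\left(3 + 5 \sqrt{5}\right) + 30} = \sqrt{33 + 5 \sqrt{5}}$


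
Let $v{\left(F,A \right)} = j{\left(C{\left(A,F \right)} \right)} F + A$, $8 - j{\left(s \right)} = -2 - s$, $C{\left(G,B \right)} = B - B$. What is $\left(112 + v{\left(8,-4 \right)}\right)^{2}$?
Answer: $35344$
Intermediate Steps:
$C{\left(G,B \right)} = 0$
$j{\left(s \right)} = 10 + s$ ($j{\left(s \right)} = 8 - \left(-2 - s\right) = 8 + \left(2 + s\right) = 10 + s$)
$v{\left(F,A \right)} = A + 10 F$ ($v{\left(F,A \right)} = \left(10 + 0\right) F + A = 10 F + A = A + 10 F$)
$\left(112 + v{\left(8,-4 \right)}\right)^{2} = \left(112 + \left(-4 + 10 \cdot 8\right)\right)^{2} = \left(112 + \left(-4 + 80\right)\right)^{2} = \left(112 + 76\right)^{2} = 188^{2} = 35344$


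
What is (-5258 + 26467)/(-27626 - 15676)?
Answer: -21209/43302 ≈ -0.48979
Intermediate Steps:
(-5258 + 26467)/(-27626 - 15676) = 21209/(-43302) = 21209*(-1/43302) = -21209/43302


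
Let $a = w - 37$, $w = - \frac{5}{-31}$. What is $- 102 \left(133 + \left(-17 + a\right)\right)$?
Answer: $- \frac{250308}{31} \approx -8074.5$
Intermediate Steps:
$w = \frac{5}{31}$ ($w = \left(-5\right) \left(- \frac{1}{31}\right) = \frac{5}{31} \approx 0.16129$)
$a = - \frac{1142}{31}$ ($a = \frac{5}{31} - 37 = - \frac{1142}{31} \approx -36.839$)
$- 102 \left(133 + \left(-17 + a\right)\right) = - 102 \left(133 - \frac{1669}{31}\right) = \left(-102\right) \frac{2454}{31} = - \frac{250308}{31}$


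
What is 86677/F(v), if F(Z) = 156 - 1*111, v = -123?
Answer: 86677/45 ≈ 1926.2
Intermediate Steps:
F(Z) = 45 (F(Z) = 156 - 111 = 45)
86677/F(v) = 86677/45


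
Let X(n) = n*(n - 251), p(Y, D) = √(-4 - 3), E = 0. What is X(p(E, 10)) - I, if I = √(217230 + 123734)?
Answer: -7 - 2*√85241 - 251*I*√7 ≈ -590.92 - 664.08*I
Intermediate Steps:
p(Y, D) = I*√7 (p(Y, D) = √(-7) = I*√7)
X(n) = n*(-251 + n)
I = 2*√85241 (I = √340964 = 2*√85241 ≈ 583.92)
X(p(E, 10)) - I = (I*√7)*(-251 + I*√7) - 2*√85241 = I*√7*(-251 + I*√7) - 2*√85241 = -2*√85241 + I*√7*(-251 + I*√7)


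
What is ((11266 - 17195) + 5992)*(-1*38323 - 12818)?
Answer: -3221883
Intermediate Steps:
((11266 - 17195) + 5992)*(-1*38323 - 12818) = (-5929 + 5992)*(-38323 - 12818) = 63*(-51141) = -3221883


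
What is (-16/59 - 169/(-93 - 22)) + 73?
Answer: 503436/6785 ≈ 74.198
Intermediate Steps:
(-16/59 - 169/(-93 - 22)) + 73 = (-16*1/59 - 169/(-115)) + 73 = (-16/59 - 169*(-1/115)) + 73 = (-16/59 + 169/115) + 73 = 8131/6785 + 73 = 503436/6785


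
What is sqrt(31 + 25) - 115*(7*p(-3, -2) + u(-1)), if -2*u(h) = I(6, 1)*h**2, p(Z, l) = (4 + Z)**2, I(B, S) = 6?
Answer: -460 + 2*sqrt(14) ≈ -452.52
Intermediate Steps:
u(h) = -3*h**2
sqrt(31 + 25) - 115*(7*p(-3, -2) + u(-1)) = sqrt(31 + 25) - 115*(7*(4 - 3)**2 - 3*(-1)**2) = sqrt(56) - 115*(7*1**2 - 3*1) = 2*sqrt(14) - 115*(7*1 - 3) = 2*sqrt(14) - 115*(7 - 3) = 2*sqrt(14) - 115*4 = 2*sqrt(14) - 460 = -460 + 2*sqrt(14)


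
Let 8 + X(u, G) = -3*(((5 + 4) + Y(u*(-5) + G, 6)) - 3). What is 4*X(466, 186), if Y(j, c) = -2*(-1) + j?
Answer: 25600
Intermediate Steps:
Y(j, c) = 2 + j
X(u, G) = -32 - 3*G + 15*u (X(u, G) = -8 - 3*(((5 + 4) + (2 + (u*(-5) + G))) - 3) = -8 - 3*((9 + (2 + (-5*u + G))) - 3) = -8 - 3*((9 + (2 + (G - 5*u))) - 3) = -8 - 3*((9 + (2 + G - 5*u)) - 3) = -8 - 3*((11 + G - 5*u) - 3) = -8 - 3*(8 + G - 5*u) = -8 + (-24 - 3*G + 15*u) = -32 - 3*G + 15*u)
4*X(466, 186) = 4*(-32 - 3*186 + 15*466) = 4*(-32 - 558 + 6990) = 4*6400 = 25600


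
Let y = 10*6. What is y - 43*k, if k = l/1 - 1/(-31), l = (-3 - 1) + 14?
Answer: -11513/31 ≈ -371.39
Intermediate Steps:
l = 10 (l = -4 + 14 = 10)
k = 311/31 (k = 10/1 - 1/(-31) = 10*1 - 1*(-1/31) = 10 + 1/31 = 311/31 ≈ 10.032)
y = 60
y - 43*k = 60 - 43*311/31 = 60 - 13373/31 = -11513/31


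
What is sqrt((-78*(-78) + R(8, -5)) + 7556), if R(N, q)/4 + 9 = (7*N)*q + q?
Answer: 4*sqrt(779) ≈ 111.64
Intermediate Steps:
R(N, q) = -36 + 4*q + 28*N*q (R(N, q) = -36 + 4*((7*N)*q + q) = -36 + 4*(7*N*q + q) = -36 + 4*(q + 7*N*q) = -36 + (4*q + 28*N*q) = -36 + 4*q + 28*N*q)
sqrt((-78*(-78) + R(8, -5)) + 7556) = sqrt((-78*(-78) + (-36 + 4*(-5) + 28*8*(-5))) + 7556) = sqrt((6084 + (-36 - 20 - 1120)) + 7556) = sqrt((6084 - 1176) + 7556) = sqrt(4908 + 7556) = sqrt(12464) = 4*sqrt(779)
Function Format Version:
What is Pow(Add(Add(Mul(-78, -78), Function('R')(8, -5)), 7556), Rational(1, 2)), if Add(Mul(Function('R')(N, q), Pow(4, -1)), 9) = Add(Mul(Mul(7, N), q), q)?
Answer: Mul(4, Pow(779, Rational(1, 2))) ≈ 111.64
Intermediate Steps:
Function('R')(N, q) = Add(-36, Mul(4, q), Mul(28, N, q)) (Function('R')(N, q) = Add(-36, Mul(4, Add(Mul(Mul(7, N), q), q))) = Add(-36, Mul(4, Add(Mul(7, N, q), q))) = Add(-36, Mul(4, Add(q, Mul(7, N, q)))) = Add(-36, Add(Mul(4, q), Mul(28, N, q))) = Add(-36, Mul(4, q), Mul(28, N, q)))
Pow(Add(Add(Mul(-78, -78), Function('R')(8, -5)), 7556), Rational(1, 2)) = Pow(Add(Add(Mul(-78, -78), Add(-36, Mul(4, -5), Mul(28, 8, -5))), 7556), Rational(1, 2)) = Pow(Add(Add(6084, Add(-36, -20, -1120)), 7556), Rational(1, 2)) = Pow(Add(Add(6084, -1176), 7556), Rational(1, 2)) = Pow(Add(4908, 7556), Rational(1, 2)) = Pow(12464, Rational(1, 2)) = Mul(4, Pow(779, Rational(1, 2)))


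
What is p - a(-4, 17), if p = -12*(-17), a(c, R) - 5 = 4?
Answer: 195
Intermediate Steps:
a(c, R) = 9 (a(c, R) = 5 + 4 = 9)
p = 204
p - a(-4, 17) = 204 - 1*9 = 204 - 9 = 195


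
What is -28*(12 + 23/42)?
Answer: -1054/3 ≈ -351.33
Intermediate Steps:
-28*(12 + 23/42) = -28*527/42 = -1054/3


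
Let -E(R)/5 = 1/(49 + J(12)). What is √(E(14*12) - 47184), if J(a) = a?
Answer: I*√175571969/61 ≈ 217.22*I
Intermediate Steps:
E(R) = -5/61 (E(R) = -5/(49 + 12) = -5/61)
√(E(14*12) - 47184) = √(-5/61 - 47184) = √(-2878229/61) = I*√175571969/61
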